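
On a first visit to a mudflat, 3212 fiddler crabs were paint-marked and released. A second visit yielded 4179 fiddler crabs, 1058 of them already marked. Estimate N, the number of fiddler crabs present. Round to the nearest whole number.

Lincoln-Petersen assumes M/N = R/C, so N = M·C / R.
N = (3212 × 4179) / 1058 = 13422948 / 1058 ≈ 12687.1 → 12687

N ≈ 12,687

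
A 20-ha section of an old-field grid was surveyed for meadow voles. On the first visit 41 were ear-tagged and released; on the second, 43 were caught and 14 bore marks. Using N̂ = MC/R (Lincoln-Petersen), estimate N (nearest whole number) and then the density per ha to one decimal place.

density ≈ 6.3 meadow voles per ha

N̂ = 41·43/14 = 1763/14 ≈ 125.9 → 126
Density = N̂ / area = 126 / 20 ≈ 6.30 → 6.3 per ha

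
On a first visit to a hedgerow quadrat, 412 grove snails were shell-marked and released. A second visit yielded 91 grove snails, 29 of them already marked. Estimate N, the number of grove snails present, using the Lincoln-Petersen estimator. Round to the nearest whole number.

N = (412 × 91) / 29 = 37492 / 29 ≈ 1292.8 → 1293

N ≈ 1293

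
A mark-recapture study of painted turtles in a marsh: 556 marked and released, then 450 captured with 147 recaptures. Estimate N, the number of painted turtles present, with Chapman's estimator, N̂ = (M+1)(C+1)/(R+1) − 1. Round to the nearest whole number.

N̂ = (556+1)(450+1)/(147+1) − 1 = 557·451/148 − 1
= 251207/148 − 1 ≈ 1697.3 − 1 ≈ 1696.3 → 1696

N ≈ 1696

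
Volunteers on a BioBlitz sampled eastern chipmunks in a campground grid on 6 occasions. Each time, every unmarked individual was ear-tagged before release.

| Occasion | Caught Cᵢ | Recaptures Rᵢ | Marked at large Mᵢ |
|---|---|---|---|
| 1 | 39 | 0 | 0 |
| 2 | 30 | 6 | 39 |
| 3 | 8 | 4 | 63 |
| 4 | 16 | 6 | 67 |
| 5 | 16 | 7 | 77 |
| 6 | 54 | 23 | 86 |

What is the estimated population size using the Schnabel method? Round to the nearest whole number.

Σ MᵢCᵢ = 0·39 + 39·30 + 63·8 + 67·16 + 77·16 + 86·54 = 0 + 1170 + 504 + 1072 + 1232 + 4644 = 8622
Σ Rᵢ = 0 + 6 + 4 + 6 + 7 + 23 = 46
N̂ = 8622 / 46 ≈ 187.4 → 187

N ≈ 187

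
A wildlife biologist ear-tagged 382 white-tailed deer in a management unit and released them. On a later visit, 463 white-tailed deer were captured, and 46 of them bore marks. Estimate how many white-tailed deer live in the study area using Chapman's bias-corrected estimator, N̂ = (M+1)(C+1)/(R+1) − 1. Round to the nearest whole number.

N̂ = (382+1)(463+1)/(46+1) − 1 = 383·464/47 − 1
= 177712/47 − 1 ≈ 3781.1 − 1 ≈ 3780.1 → 3780

N ≈ 3780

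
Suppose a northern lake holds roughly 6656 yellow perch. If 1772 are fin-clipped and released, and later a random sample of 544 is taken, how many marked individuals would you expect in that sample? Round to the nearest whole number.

The marked fraction of the population is 1772/6656, so in a sample of 544 expect C·(M/N) marked.
E[R] = 1772 × 544 / 6656 = 963968 / 6656 ≈ 144.8 → 145

expected recaptures ≈ 145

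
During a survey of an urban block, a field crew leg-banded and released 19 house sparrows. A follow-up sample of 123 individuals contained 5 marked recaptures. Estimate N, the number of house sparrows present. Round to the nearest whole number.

The marked fraction in the recapture sample should equal the marked fraction in the population: 5/123 = 19/N.
N = (19 × 123) / 5 = 2337 / 5 ≈ 467.4 → 467

N ≈ 467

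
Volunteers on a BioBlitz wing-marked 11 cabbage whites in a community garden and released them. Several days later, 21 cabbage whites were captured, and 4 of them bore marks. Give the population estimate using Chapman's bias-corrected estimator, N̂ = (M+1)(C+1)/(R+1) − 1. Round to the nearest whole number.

N̂ = (11+1)(21+1)/(4+1) − 1 = 12·22/5 − 1
= 264/5 − 1 ≈ 52.8 − 1 ≈ 51.8 → 52

N ≈ 52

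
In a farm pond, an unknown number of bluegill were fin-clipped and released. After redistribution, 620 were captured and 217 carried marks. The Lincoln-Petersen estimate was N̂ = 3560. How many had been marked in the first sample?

From N = M·C/R: M = N·R / C = 3560·217 / 620 = 772520 / 620 = 1246.

M = 1246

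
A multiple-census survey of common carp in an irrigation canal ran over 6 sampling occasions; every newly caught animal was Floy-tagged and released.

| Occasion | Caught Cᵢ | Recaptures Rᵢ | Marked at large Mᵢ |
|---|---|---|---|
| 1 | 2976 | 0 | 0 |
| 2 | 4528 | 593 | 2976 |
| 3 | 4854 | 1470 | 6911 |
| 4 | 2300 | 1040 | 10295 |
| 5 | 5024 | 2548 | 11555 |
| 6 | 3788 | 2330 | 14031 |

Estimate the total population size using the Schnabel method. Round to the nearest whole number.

Σ MᵢCᵢ = 0·2976 + 2976·4528 + 6911·4854 + 10295·2300 + 11555·5024 + 14031·3788 = 0 + 13475328 + 33545994 + 23678500 + 58052320 + 53149428 = 181901570
Σ Rᵢ = 0 + 593 + 1470 + 1040 + 2548 + 2330 = 7981
N̂ = 181901570 / 7981 ≈ 22791.8 → 22792

N ≈ 22,792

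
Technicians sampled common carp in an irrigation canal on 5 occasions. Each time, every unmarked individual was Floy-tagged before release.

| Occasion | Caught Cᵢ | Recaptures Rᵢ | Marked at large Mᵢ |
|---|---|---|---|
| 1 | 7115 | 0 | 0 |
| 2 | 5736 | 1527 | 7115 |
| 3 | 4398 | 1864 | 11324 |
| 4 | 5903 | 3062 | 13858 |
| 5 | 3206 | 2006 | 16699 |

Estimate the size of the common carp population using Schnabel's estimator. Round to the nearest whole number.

Σ MᵢCᵢ = 0·7115 + 7115·5736 + 11324·4398 + 13858·5903 + 16699·3206 = 0 + 40811640 + 49802952 + 81803774 + 53536994 = 225955360
Σ Rᵢ = 0 + 1527 + 1864 + 3062 + 2006 = 8459
N̂ = 225955360 / 8459 ≈ 26711.8 → 26712

N ≈ 26,712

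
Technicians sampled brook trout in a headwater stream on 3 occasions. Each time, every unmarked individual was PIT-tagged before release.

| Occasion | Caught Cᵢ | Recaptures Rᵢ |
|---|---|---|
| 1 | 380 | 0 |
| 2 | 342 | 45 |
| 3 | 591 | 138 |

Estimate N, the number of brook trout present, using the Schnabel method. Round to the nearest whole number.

N ≈ 2897

Marked at large before each occasion: Mᵢ = Σⱼ<ᵢ (Cⱼ − Rⱼ) → M1=0, M2=380, M3=677
Σ MᵢCᵢ = 0·380 + 380·342 + 677·591 = 0 + 129960 + 400107 = 530067
Σ Rᵢ = 0 + 45 + 138 = 183
N̂ = 530067 / 183 ≈ 2896.5 → 2897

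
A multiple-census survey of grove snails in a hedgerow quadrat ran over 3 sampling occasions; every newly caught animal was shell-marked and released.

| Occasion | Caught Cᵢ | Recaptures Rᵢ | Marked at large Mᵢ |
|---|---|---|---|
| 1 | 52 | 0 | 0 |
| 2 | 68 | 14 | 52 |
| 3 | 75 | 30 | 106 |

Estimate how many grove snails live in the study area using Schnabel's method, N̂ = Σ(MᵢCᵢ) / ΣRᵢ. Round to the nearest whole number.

Σ MᵢCᵢ = 0·52 + 52·68 + 106·75 = 0 + 3536 + 7950 = 11486
Σ Rᵢ = 0 + 14 + 30 = 44
N̂ = 11486 / 44 ≈ 261.0 → 261

N ≈ 261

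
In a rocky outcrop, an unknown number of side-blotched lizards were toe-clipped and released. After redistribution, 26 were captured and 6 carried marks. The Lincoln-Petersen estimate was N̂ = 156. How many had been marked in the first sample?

M = 36

From N = M·C/R: M = N·R / C = 156·6 / 26 = 936 / 26 = 36.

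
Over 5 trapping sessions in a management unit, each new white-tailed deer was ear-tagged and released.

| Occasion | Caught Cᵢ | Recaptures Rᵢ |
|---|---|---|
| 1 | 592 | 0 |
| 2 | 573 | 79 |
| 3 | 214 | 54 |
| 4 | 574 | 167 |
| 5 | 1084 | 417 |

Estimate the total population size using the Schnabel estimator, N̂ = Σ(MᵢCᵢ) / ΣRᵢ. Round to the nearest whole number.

Marked at large before each occasion: Mᵢ = Σⱼ<ᵢ (Cⱼ − Rⱼ) → M1=0, M2=592, M3=1086, M4=1246, M5=1653
Σ MᵢCᵢ = 0·592 + 592·573 + 1086·214 + 1246·574 + 1653·1084 = 0 + 339216 + 232404 + 715204 + 1791852 = 3078676
Σ Rᵢ = 0 + 79 + 54 + 167 + 417 = 717
N̂ = 3078676 / 717 ≈ 4293.8 → 4294

N ≈ 4294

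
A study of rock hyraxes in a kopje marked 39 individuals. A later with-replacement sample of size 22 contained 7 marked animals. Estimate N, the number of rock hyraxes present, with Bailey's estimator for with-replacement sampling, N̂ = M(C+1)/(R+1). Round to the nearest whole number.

N ≈ 112

N̂ = 39·(22+1)/(7+1) = 39·23/8 = 897/8 ≈ 112.1 → 112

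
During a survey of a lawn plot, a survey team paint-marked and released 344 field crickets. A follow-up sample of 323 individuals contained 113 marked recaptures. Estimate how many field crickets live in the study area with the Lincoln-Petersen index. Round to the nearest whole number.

N ≈ 983

The marked fraction in the recapture sample should equal the marked fraction in the population: 113/323 = 344/N.
N = (344 × 323) / 113 = 111112 / 113 ≈ 983.3 → 983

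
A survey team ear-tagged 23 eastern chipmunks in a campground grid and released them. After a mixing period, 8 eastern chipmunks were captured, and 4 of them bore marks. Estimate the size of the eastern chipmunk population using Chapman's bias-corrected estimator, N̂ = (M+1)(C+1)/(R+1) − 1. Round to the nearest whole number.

N̂ = (23+1)(8+1)/(4+1) − 1 = 24·9/5 − 1
= 216/5 − 1 ≈ 43.2 − 1 ≈ 42.2 → 42

N ≈ 42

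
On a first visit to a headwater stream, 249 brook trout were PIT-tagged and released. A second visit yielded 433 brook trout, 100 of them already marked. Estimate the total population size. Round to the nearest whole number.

N = (249 × 433) / 100 = 107817 / 100 ≈ 1078.2 → 1078

N ≈ 1078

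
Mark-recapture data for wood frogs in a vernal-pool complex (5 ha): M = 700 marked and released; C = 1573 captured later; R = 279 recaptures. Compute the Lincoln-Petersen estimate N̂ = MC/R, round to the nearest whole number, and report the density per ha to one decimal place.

density ≈ 789.4 wood frogs per ha

N̂ = 700·1573/279 = 1101100/279 ≈ 3946.6 → 3947
Density = N̂ / area = 3947 / 5 ≈ 789.40 → 789.4 per ha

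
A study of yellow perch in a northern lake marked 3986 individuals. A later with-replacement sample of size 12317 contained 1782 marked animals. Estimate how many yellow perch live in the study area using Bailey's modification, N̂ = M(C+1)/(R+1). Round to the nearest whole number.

N̂ = 3986·(12317+1)/(1782+1) = 3986·12318/1783 = 49099548/1783 ≈ 27537.6 → 27538

N ≈ 27,538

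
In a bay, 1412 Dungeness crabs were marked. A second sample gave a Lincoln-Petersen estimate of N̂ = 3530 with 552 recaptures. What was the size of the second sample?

C = 1380

From N = M·C/R: C = N·R / M = 3530·552 / 1412 = 1948560 / 1412 = 1380.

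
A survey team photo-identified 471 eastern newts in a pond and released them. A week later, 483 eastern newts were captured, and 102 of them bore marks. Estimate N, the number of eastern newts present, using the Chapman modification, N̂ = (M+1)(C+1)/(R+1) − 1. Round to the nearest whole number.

N ≈ 2217

N̂ = (471+1)(483+1)/(102+1) − 1 = 472·484/103 − 1
= 228448/103 − 1 ≈ 2217.9 − 1 ≈ 2216.9 → 2217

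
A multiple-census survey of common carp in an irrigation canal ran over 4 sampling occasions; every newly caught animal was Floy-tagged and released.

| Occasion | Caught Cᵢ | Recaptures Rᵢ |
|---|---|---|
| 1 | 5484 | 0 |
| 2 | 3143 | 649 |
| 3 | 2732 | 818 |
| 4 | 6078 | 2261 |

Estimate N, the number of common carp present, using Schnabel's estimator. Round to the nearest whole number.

Marked at large before each occasion: Mᵢ = Σⱼ<ᵢ (Cⱼ − Rⱼ) → M1=0, M2=5484, M3=7978, M4=9892
Σ MᵢCᵢ = 0·5484 + 5484·3143 + 7978·2732 + 9892·6078 = 0 + 17236212 + 21795896 + 60123576 = 99155684
Σ Rᵢ = 0 + 649 + 818 + 2261 = 3728
N̂ = 99155684 / 3728 ≈ 26597.6 → 26598

N ≈ 26,598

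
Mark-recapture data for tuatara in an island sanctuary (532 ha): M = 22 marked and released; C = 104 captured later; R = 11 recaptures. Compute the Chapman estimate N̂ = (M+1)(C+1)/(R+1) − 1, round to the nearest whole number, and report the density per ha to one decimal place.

density ≈ 0.4 tuatara per ha

N̂ = 23·105/12 − 1 = 2415/12 − 1 ≈ 200.2 → 200
Density = N̂ / area = 200 / 532 ≈ 0.38 → 0.4 per ha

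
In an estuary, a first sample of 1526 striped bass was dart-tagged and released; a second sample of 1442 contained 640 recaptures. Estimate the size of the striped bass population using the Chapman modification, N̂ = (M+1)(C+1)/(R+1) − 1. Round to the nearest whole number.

N ≈ 3437

N̂ = (1526+1)(1442+1)/(640+1) − 1 = 1527·1443/641 − 1
= 2203461/641 − 1 ≈ 3437.5 − 1 ≈ 3436.5 → 3437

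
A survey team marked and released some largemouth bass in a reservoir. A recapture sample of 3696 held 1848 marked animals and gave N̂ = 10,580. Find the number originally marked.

M = 5290

From N = M·C/R: M = N·R / C = 10580·1848 / 3696 = 19551840 / 3696 = 5290.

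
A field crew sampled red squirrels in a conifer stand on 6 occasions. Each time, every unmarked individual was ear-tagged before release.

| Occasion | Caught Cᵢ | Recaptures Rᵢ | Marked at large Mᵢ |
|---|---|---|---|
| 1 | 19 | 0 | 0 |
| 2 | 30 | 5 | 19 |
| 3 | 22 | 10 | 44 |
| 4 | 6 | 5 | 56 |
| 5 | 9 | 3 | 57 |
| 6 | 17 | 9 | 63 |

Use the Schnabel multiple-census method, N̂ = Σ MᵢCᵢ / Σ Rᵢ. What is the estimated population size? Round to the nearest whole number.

Σ MᵢCᵢ = 0·19 + 19·30 + 44·22 + 56·6 + 57·9 + 63·17 = 0 + 570 + 968 + 336 + 513 + 1071 = 3458
Σ Rᵢ = 0 + 5 + 10 + 5 + 3 + 9 = 32
N̂ = 3458 / 32 ≈ 108.1 → 108

N ≈ 108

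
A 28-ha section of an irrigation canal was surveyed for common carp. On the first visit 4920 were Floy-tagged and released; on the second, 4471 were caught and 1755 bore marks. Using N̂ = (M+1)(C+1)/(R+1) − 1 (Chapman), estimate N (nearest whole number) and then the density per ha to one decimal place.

density ≈ 447.5 common carp per ha

N̂ = 4921·4472/1756 − 1 = 22006712/1756 − 1 ≈ 12531.3 → 12531
Density = N̂ / area = 12531 / 28 ≈ 447.54 → 447.5 per ha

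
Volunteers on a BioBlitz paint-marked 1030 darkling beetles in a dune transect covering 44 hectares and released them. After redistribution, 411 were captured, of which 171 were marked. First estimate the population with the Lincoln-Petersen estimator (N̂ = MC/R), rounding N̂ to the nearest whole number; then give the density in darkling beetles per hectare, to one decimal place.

N̂ = 1030·411/171 = 423330/171 ≈ 2475.6 → 2476
Density = N̂ / area = 2476 / 44 ≈ 56.27 → 56.3 per hectare

density ≈ 56.3 darkling beetles per hectare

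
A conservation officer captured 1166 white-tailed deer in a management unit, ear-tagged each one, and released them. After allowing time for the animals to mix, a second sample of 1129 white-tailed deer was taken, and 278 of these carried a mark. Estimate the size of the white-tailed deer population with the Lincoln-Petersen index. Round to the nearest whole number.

N = (1166 × 1129) / 278 = 1316414 / 278 ≈ 4735.3 → 4735

N ≈ 4735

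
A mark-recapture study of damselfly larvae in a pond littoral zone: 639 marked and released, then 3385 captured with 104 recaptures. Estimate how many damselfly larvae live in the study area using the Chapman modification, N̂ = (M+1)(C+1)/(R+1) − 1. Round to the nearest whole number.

N ≈ 20,637

N̂ = (639+1)(3385+1)/(104+1) − 1 = 640·3386/105 − 1
= 2167040/105 − 1 ≈ 20638.48 − 1 ≈ 20637.48 → 20637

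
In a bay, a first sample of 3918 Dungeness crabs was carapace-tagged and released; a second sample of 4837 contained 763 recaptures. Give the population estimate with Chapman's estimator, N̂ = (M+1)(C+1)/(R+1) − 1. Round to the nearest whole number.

N̂ = (3918+1)(4837+1)/(763+1) − 1 = 3919·4838/764 − 1
= 18960122/764 − 1 ≈ 24816.9 − 1 ≈ 24815.9 → 24816

N ≈ 24,816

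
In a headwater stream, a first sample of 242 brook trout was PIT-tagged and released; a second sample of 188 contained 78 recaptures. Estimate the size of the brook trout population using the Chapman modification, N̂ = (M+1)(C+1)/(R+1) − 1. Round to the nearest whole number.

N̂ = (242+1)(188+1)/(78+1) − 1 = 243·189/79 − 1
= 45927/79 − 1 ≈ 581.4 − 1 ≈ 580.4 → 580

N ≈ 580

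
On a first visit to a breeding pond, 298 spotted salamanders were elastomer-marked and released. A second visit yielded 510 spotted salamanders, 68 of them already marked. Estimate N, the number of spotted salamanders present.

N = (298 × 510) / 68 = 151980 / 68 = 2235

N = 2235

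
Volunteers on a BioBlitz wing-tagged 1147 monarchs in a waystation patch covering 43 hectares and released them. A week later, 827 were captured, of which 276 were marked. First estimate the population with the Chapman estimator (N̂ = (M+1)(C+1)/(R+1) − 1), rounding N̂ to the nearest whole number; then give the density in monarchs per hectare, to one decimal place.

density ≈ 79.8 monarchs per hectare

N̂ = 1148·828/277 − 1 = 950544/277 − 1 ≈ 3430.6 → 3431
Density = N̂ / area = 3431 / 43 ≈ 79.79 → 79.8 per hectare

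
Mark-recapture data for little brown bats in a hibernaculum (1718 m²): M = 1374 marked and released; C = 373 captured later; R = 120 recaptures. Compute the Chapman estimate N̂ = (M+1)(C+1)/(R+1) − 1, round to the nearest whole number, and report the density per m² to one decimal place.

density ≈ 2.5 little brown bats per m²

N̂ = 1375·374/121 − 1 = 514250/121 − 1 = 4249
Density = N̂ / area = 4249 / 1718 ≈ 2.47 → 2.5 per m²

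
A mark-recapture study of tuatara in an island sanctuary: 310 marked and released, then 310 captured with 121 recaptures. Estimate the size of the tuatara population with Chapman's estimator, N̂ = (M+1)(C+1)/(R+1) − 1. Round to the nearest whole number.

N ≈ 792

N̂ = (310+1)(310+1)/(121+1) − 1 = 311·311/122 − 1
= 96721/122 − 1 ≈ 792.8 − 1 ≈ 791.8 → 792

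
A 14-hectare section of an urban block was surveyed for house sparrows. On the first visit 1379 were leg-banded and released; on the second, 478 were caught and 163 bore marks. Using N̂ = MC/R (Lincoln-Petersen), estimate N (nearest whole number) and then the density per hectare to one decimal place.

N̂ = 1379·478/163 = 659162/163 ≈ 4043.9 → 4044
Density = N̂ / area = 4044 / 14 ≈ 288.86 → 288.9 per hectare

density ≈ 288.9 house sparrows per hectare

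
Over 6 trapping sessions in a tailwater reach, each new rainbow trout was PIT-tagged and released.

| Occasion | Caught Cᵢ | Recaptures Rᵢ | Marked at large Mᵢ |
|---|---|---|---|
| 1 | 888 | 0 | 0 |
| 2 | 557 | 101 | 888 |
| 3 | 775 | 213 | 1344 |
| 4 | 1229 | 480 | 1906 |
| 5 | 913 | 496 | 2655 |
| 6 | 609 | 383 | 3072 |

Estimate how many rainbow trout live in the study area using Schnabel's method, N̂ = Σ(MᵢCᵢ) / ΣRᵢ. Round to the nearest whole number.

N ≈ 4886

Σ MᵢCᵢ = 0·888 + 888·557 + 1344·775 + 1906·1229 + 2655·913 + 3072·609 = 0 + 494616 + 1041600 + 2342474 + 2424015 + 1870848 = 8173553
Σ Rᵢ = 0 + 101 + 213 + 480 + 496 + 383 = 1673
N̂ = 8173553 / 1673 ≈ 4885.6 → 4886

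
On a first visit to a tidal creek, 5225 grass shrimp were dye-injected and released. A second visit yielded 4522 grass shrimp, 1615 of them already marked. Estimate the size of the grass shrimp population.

N = 14,630

If marked individuals mix randomly, R/C ≈ M/N, giving N ≈ M·C/R.
N = (5225 × 4522) / 1615 = 23627450 / 1615 = 14630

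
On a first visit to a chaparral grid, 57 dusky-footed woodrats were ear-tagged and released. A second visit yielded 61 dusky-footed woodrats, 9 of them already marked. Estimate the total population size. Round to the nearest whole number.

Lincoln-Petersen assumes M/N = R/C, so N = M·C / R.
N = (57 × 61) / 9 = 3477 / 9 ≈ 386.3 → 386

N ≈ 386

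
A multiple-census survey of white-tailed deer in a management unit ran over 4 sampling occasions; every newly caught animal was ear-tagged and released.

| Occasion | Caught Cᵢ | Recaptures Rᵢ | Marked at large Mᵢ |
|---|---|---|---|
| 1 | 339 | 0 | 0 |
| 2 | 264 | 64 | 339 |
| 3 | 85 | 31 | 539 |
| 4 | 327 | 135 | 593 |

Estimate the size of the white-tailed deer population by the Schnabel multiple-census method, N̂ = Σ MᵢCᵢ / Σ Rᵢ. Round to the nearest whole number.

Σ MᵢCᵢ = 0·339 + 339·264 + 539·85 + 593·327 = 0 + 89496 + 45815 + 193911 = 329222
Σ Rᵢ = 0 + 64 + 31 + 135 = 230
N̂ = 329222 / 230 ≈ 1431.4 → 1431

N ≈ 1431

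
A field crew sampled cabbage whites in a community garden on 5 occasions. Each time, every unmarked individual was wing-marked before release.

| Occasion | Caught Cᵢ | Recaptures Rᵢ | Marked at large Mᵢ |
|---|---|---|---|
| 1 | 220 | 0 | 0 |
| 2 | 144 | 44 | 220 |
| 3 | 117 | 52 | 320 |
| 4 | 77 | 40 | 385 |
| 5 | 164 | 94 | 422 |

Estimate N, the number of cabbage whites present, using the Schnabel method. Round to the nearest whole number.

N ≈ 730

Σ MᵢCᵢ = 0·220 + 220·144 + 320·117 + 385·77 + 422·164 = 0 + 31680 + 37440 + 29645 + 69208 = 167973
Σ Rᵢ = 0 + 44 + 52 + 40 + 94 = 230
N̂ = 167973 / 230 ≈ 730.3 → 730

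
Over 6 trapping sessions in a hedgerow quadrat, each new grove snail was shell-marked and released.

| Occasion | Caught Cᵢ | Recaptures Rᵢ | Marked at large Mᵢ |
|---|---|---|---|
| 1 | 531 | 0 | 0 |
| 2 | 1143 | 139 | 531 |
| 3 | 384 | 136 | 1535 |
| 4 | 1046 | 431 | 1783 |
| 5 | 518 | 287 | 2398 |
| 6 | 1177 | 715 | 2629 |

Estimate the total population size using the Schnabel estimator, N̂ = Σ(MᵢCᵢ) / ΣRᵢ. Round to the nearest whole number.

Σ MᵢCᵢ = 0·531 + 531·1143 + 1535·384 + 1783·1046 + 2398·518 + 2629·1177 = 0 + 606933 + 589440 + 1865018 + 1242164 + 3094333 = 7397888
Σ Rᵢ = 0 + 139 + 136 + 431 + 287 + 715 = 1708
N̂ = 7397888 / 1708 ≈ 4331.3 → 4331

N ≈ 4331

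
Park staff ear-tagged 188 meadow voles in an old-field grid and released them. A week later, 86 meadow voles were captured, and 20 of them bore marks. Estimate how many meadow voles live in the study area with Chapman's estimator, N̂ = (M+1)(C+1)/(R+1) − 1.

N = 782

N̂ = (188+1)(86+1)/(20+1) − 1 = 189·87/21 − 1
= 16443/21 − 1 = 783 − 1 = 782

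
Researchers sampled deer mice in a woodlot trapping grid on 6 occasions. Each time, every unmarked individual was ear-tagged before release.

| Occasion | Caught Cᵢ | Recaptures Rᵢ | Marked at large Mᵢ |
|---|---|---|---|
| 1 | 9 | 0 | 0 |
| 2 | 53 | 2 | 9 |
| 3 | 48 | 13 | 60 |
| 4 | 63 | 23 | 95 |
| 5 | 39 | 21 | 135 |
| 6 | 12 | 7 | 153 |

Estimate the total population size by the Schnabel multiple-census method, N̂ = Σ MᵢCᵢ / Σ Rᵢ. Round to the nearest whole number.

Σ MᵢCᵢ = 0·9 + 9·53 + 60·48 + 95·63 + 135·39 + 153·12 = 0 + 477 + 2880 + 5985 + 5265 + 1836 = 16443
Σ Rᵢ = 0 + 2 + 13 + 23 + 21 + 7 = 66
N̂ = 16443 / 66 ≈ 249.1 → 249

N ≈ 249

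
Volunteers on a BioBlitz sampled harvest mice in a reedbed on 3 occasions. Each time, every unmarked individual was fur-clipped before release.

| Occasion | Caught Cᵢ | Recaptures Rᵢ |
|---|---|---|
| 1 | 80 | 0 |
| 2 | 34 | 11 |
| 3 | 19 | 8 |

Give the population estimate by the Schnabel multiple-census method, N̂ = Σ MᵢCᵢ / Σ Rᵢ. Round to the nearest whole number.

Marked at large before each occasion: Mᵢ = Σⱼ<ᵢ (Cⱼ − Rⱼ) → M1=0, M2=80, M3=103
Σ MᵢCᵢ = 0·80 + 80·34 + 103·19 = 0 + 2720 + 1957 = 4677
Σ Rᵢ = 0 + 11 + 8 = 19
N̂ = 4677 / 19 ≈ 246.2 → 246

N ≈ 246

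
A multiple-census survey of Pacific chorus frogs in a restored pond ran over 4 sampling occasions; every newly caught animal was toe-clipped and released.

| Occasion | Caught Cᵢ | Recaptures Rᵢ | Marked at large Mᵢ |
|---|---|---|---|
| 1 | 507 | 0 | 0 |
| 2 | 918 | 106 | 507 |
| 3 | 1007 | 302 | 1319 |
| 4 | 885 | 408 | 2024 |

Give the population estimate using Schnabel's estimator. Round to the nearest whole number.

Σ MᵢCᵢ = 0·507 + 507·918 + 1319·1007 + 2024·885 = 0 + 465426 + 1328233 + 1791240 = 3584899
Σ Rᵢ = 0 + 106 + 302 + 408 = 816
N̂ = 3584899 / 816 ≈ 4393.3 → 4393

N ≈ 4393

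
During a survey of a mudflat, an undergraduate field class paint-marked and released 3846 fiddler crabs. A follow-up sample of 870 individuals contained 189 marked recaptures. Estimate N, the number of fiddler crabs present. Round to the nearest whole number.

N ≈ 17,704

Lincoln-Petersen assumes M/N = R/C, so N = M·C / R.
N = (3846 × 870) / 189 = 3346020 / 189 ≈ 17703.8 → 17704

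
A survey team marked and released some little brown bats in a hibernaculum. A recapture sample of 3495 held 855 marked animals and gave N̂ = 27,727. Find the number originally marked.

M = 6783

From N = M·C/R: M = N·R / C = 27727·855 / 3495 = 23706585 / 3495 = 6783.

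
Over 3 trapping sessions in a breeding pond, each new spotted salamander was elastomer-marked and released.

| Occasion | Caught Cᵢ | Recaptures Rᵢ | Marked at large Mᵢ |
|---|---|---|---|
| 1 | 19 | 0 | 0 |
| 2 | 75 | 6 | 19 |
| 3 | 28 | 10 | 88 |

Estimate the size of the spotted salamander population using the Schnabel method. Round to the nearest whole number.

N ≈ 243

Σ MᵢCᵢ = 0·19 + 19·75 + 88·28 = 0 + 1425 + 2464 = 3889
Σ Rᵢ = 0 + 6 + 10 = 16
N̂ = 3889 / 16 ≈ 243.1 → 243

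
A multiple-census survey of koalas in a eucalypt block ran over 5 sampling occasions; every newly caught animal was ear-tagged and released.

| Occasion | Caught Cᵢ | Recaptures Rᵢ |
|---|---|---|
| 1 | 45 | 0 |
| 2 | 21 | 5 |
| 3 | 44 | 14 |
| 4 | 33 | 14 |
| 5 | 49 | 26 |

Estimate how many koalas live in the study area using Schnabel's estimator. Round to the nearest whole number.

Marked at large before each occasion: Mᵢ = Σⱼ<ᵢ (Cⱼ − Rⱼ) → M1=0, M2=45, M3=61, M4=91, M5=110
Σ MᵢCᵢ = 0·45 + 45·21 + 61·44 + 91·33 + 110·49 = 0 + 945 + 2684 + 3003 + 5390 = 12022
Σ Rᵢ = 0 + 5 + 14 + 14 + 26 = 59
N̂ = 12022 / 59 ≈ 203.8 → 204

N ≈ 204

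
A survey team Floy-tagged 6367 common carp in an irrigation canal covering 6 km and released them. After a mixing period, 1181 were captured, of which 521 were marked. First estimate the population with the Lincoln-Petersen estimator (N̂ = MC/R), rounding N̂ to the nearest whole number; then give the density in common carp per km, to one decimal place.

density ≈ 2405.5 common carp per km

N̂ = 6367·1181/521 = 7519427/521 ≈ 14432.7 → 14433
Density = N̂ / area = 14433 / 6 ≈ 2405.50 → 2405.5 per km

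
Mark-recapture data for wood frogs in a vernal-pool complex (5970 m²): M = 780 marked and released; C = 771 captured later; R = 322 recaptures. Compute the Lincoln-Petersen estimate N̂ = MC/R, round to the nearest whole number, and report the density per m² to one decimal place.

N̂ = 780·771/322 = 601380/322 ≈ 1867.6 → 1868
Density = N̂ / area = 1868 / 5970 ≈ 0.31 → 0.3 per m²

density ≈ 0.3 wood frogs per m²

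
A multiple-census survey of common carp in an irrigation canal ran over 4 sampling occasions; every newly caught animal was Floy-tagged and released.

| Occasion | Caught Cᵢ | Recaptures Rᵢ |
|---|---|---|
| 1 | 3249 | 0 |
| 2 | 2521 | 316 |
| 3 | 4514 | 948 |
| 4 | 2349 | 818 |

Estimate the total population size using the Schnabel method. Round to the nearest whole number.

Marked at large before each occasion: Mᵢ = Σⱼ<ᵢ (Cⱼ − Rⱼ) → M1=0, M2=3249, M3=5454, M4=9020
Σ MᵢCᵢ = 0·3249 + 3249·2521 + 5454·4514 + 9020·2349 = 0 + 8190729 + 24619356 + 21187980 = 53998065
Σ Rᵢ = 0 + 316 + 948 + 818 = 2082
N̂ = 53998065 / 2082 ≈ 25935.7 → 25936

N ≈ 25,936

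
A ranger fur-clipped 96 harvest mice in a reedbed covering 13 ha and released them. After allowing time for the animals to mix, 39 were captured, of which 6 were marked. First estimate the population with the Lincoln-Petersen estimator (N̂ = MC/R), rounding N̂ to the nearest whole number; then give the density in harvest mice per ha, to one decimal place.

N̂ = 96·39/6 = 3744/6 = 624
Density = N̂ / area = 624 / 13 = 48.0 per ha

density ≈ 48.0 harvest mice per ha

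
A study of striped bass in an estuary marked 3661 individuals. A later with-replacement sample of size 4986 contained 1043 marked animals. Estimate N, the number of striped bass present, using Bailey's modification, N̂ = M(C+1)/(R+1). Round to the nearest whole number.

N ≈ 17,488

N̂ = 3661·(4986+1)/(1043+1) = 3661·4987/1044 = 18257407/1044 ≈ 17487.9 → 17488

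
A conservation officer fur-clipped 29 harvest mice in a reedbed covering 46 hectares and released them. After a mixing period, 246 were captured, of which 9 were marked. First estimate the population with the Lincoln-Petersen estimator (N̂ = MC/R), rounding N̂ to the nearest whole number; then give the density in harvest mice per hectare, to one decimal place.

N̂ = 29·246/9 = 7134/9 ≈ 792.7 → 793
Density = N̂ / area = 793 / 46 ≈ 17.24 → 17.2 per hectare

density ≈ 17.2 harvest mice per hectare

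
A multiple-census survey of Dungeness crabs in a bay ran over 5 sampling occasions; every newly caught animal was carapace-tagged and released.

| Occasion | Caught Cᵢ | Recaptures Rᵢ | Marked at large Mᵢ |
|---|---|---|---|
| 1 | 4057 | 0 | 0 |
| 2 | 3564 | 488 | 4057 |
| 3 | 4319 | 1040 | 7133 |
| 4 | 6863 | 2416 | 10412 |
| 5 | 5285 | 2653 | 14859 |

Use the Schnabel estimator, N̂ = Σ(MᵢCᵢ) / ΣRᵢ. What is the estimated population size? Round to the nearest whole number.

Σ MᵢCᵢ = 0·4057 + 4057·3564 + 7133·4319 + 10412·6863 + 14859·5285 = 0 + 14459148 + 30807427 + 71457556 + 78529815 = 195253946
Σ Rᵢ = 0 + 488 + 1040 + 2416 + 2653 = 6597
N̂ = 195253946 / 6597 ≈ 29597.4 → 29597

N ≈ 29,597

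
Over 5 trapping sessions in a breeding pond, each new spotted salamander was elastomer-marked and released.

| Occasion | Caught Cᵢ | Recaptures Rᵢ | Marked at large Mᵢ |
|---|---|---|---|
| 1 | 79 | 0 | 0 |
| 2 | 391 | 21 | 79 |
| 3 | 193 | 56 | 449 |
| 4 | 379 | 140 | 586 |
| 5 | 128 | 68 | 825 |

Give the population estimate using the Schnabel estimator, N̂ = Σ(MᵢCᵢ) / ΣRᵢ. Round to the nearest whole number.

N ≈ 1562

Σ MᵢCᵢ = 0·79 + 79·391 + 449·193 + 586·379 + 825·128 = 0 + 30889 + 86657 + 222094 + 105600 = 445240
Σ Rᵢ = 0 + 21 + 56 + 140 + 68 = 285
N̂ = 445240 / 285 ≈ 1562.2 → 1562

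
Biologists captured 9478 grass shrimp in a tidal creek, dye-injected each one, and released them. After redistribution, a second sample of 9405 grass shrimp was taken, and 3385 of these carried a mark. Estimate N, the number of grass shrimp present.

N = 26,334

N = (9478 × 9405) / 3385 = 89140590 / 3385 = 26334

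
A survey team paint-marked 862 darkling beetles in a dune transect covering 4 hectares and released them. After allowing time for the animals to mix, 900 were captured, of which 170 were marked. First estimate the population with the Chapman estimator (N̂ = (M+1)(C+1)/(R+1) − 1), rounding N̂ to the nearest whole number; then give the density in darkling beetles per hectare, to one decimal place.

N̂ = 863·901/171 − 1 = 777563/171 − 1 ≈ 4546.2 → 4546
Density = N̂ / area = 4546 / 4 ≈ 1136.50 → 1136.5 per hectare

density ≈ 1136.5 darkling beetles per hectare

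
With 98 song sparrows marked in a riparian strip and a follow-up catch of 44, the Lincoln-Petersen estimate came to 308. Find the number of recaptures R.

R = 14

From N = M·C/R: R = M·C / N = 98·44 / 308 = 4312 / 308 = 14.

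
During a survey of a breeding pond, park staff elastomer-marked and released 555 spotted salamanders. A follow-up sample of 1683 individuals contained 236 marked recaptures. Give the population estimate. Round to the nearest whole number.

N ≈ 3958

Lincoln-Petersen assumes M/N = R/C, so N = M·C / R.
N = (555 × 1683) / 236 = 934065 / 236 ≈ 3957.9 → 3958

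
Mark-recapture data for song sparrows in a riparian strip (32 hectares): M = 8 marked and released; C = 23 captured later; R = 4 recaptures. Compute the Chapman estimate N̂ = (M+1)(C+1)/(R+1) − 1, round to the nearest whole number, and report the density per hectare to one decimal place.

density ≈ 1.3 song sparrows per hectare

N̂ = 9·24/5 − 1 = 216/5 − 1 ≈ 42.2 → 42
Density = N̂ / area = 42 / 32 ≈ 1.31 → 1.3 per hectare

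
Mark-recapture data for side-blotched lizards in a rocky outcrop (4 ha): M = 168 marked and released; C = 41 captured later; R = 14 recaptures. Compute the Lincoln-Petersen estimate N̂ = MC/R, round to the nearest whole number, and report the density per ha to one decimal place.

density ≈ 123.0 side-blotched lizards per ha

N̂ = 168·41/14 = 6888/14 = 492
Density = N̂ / area = 492 / 4 = 123.0 per ha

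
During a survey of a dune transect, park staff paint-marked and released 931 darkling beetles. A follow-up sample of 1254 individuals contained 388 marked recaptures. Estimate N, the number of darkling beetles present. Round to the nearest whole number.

N = (931 × 1254) / 388 = 1167474 / 388 ≈ 3009.0 → 3009

N ≈ 3009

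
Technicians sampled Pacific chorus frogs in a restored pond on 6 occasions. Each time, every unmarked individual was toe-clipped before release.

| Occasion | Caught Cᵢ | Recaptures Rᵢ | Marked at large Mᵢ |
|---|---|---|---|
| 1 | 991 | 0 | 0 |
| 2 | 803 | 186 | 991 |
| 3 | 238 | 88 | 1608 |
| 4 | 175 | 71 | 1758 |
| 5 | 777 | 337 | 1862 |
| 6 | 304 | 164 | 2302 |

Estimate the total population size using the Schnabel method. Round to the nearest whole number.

N ≈ 4294

Σ MᵢCᵢ = 0·991 + 991·803 + 1608·238 + 1758·175 + 1862·777 + 2302·304 = 0 + 795773 + 382704 + 307650 + 1446774 + 699808 = 3632709
Σ Rᵢ = 0 + 186 + 88 + 71 + 337 + 164 = 846
N̂ = 3632709 / 846 ≈ 4294.0 → 4294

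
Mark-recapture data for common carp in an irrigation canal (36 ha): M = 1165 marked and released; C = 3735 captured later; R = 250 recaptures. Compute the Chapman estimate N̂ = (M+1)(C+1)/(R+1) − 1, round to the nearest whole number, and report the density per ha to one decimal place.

density ≈ 482.1 common carp per ha

N̂ = 1166·3736/251 − 1 = 4356176/251 − 1 ≈ 17354.3 → 17354
Density = N̂ / area = 17354 / 36 ≈ 482.06 → 482.1 per ha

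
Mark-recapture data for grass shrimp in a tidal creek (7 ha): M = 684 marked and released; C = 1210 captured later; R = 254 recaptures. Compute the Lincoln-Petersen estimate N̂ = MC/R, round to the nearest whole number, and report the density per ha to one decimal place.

density ≈ 465.4 grass shrimp per ha

N̂ = 684·1210/254 = 827640/254 ≈ 3258.4 → 3258
Density = N̂ / area = 3258 / 7 ≈ 465.43 → 465.4 per ha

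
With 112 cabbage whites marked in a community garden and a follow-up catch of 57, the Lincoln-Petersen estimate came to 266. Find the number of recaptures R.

R = 24

From N = M·C/R: R = M·C / N = 112·57 / 266 = 6384 / 266 = 24.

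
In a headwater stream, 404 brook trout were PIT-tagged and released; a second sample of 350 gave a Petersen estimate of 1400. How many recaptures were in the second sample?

From N = M·C/R: R = M·C / N = 404·350 / 1400 = 141400 / 1400 = 101.

R = 101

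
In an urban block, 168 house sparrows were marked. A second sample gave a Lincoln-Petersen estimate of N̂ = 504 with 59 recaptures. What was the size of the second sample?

From N = M·C/R: C = N·R / M = 504·59 / 168 = 29736 / 168 = 177.

C = 177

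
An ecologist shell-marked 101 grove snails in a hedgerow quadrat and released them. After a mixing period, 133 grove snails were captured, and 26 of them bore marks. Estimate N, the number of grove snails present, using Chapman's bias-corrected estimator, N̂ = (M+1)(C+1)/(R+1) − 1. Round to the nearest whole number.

N̂ = (101+1)(133+1)/(26+1) − 1 = 102·134/27 − 1
= 13668/27 − 1 ≈ 506.2 − 1 ≈ 505.2 → 505

N ≈ 505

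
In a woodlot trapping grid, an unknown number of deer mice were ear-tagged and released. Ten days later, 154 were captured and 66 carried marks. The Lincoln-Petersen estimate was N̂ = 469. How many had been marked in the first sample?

From N = M·C/R: M = N·R / C = 469·66 / 154 = 30954 / 154 = 201.

M = 201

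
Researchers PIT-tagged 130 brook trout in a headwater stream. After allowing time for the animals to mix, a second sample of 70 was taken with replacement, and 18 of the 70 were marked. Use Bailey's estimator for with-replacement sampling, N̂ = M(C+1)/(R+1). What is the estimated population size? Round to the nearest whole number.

N̂ = 130·(70+1)/(18+1) = 130·71/19 = 9230/19 ≈ 485.8 → 486

N ≈ 486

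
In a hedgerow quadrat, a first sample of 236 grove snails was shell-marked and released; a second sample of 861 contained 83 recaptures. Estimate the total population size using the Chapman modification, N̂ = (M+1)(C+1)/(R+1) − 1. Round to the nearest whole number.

N ≈ 2431

N̂ = (236+1)(861+1)/(83+1) − 1 = 237·862/84 − 1
= 204294/84 − 1 ≈ 2432.1 − 1 ≈ 2431.1 → 2431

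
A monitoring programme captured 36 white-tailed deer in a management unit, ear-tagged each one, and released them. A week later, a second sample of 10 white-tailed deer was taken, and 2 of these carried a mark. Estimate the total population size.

N = 180

The marked fraction in the recapture sample should equal the marked fraction in the population: 2/10 = 36/N.
N = (36 × 10) / 2 = 360 / 2 = 180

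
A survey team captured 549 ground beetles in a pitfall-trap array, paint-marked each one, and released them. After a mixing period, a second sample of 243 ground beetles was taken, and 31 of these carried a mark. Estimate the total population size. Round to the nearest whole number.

N ≈ 4303

If marked individuals mix randomly, R/C ≈ M/N, giving N ≈ M·C/R.
N = (549 × 243) / 31 = 133407 / 31 ≈ 4303.45 → 4303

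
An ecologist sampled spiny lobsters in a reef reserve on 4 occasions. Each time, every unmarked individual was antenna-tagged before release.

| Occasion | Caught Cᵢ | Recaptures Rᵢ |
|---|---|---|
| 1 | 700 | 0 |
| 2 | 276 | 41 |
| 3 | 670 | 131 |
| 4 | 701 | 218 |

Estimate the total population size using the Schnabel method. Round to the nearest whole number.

Marked at large before each occasion: Mᵢ = Σⱼ<ᵢ (Cⱼ − Rⱼ) → M1=0, M2=700, M3=935, M4=1474
Σ MᵢCᵢ = 0·700 + 700·276 + 935·670 + 1474·701 = 0 + 193200 + 626450 + 1033274 = 1852924
Σ Rᵢ = 0 + 41 + 131 + 218 = 390
N̂ = 1852924 / 390 ≈ 4751.1 → 4751

N ≈ 4751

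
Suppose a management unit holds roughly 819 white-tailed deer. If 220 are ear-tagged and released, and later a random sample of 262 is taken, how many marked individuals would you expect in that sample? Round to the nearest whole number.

expected recaptures ≈ 70

Expected recaptures E[R] = M·C / N.
E[R] = 220 × 262 / 819 = 57640 / 819 ≈ 70.4 → 70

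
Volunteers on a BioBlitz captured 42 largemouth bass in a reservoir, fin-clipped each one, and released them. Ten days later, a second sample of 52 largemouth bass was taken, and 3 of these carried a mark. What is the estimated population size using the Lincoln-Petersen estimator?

N = 728

Lincoln-Petersen assumes M/N = R/C, so N = M·C / R.
N = (42 × 52) / 3 = 2184 / 3 = 728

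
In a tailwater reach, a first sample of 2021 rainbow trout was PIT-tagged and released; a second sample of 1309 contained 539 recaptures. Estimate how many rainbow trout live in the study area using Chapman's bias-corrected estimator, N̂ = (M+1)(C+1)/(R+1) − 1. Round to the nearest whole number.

N ≈ 4904

N̂ = (2021+1)(1309+1)/(539+1) − 1 = 2022·1310/540 − 1
= 2648820/540 − 1 ≈ 4905.2 − 1 ≈ 4904.2 → 4904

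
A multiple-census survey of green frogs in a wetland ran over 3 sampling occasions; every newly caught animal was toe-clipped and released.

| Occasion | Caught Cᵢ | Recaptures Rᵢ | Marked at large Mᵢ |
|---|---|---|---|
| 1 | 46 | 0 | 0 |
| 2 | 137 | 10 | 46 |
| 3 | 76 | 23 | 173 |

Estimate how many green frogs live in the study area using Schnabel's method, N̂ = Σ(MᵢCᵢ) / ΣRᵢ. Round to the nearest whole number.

N ≈ 589

Σ MᵢCᵢ = 0·46 + 46·137 + 173·76 = 0 + 6302 + 13148 = 19450
Σ Rᵢ = 0 + 10 + 23 = 33
N̂ = 19450 / 33 ≈ 589.4 → 589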